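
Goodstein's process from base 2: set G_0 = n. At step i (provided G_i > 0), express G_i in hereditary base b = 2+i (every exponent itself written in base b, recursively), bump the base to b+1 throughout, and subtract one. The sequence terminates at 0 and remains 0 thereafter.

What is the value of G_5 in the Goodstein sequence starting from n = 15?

6588344

15 —HB2→ 2^(2 + 1) + 2^2 + 2 + 1 —bump→ 3^(3 + 1) + 3^3 + 3 + 1 = 112 —(−1)→ 111
111 —HB3→ 3^(3 + 1) + 3^3 + 3 —bump→ 4^(4 + 1) + 4^4 + 4 = 1284 —(−1)→ 1283
1283 —HB4→ 4^(4 + 1) + 4^4 + 3 —bump→ 5^(5 + 1) + 5^5 + 3 = 18753 —(−1)→ 18752
18752 —HB5→ 5^(5 + 1) + 5^5 + 2 —bump→ 6^(6 + 1) + 6^6 + 2 = 326594 —(−1)→ 326593
326593 —HB6→ 6^(6 + 1) + 6^6 + 1 —bump→ 7^(7 + 1) + 7^7 + 1 = 6588345 —(−1)→ 6588344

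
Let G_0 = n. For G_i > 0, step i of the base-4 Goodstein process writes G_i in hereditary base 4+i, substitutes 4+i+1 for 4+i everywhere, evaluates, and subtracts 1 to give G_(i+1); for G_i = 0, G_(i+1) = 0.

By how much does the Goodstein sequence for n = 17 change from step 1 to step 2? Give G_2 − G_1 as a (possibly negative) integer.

17 —HB4→ 4^2 + 1 —bump→ 5^2 + 1 = 26 —(−1)→ 25
25 —HB5→ 5^2 —bump→ 6^2 = 36 —(−1)→ 35

10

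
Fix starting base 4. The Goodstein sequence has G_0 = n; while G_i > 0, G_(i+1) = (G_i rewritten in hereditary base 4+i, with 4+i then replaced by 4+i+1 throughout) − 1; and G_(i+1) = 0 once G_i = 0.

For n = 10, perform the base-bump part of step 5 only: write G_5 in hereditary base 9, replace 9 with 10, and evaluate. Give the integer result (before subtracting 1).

14

G_0=10  [base 4] 2·4 + 2  →[4↦5]→  2·5 + 2 = 12  −1 ⇒ G_1=11
G_1=11  [base 5] 2·5 + 1  →[5↦6]→  2·6 + 1 = 13  −1 ⇒ G_2=12
G_2=12  [base 6] 2·6  →[6↦7]→  2·7 = 14  −1 ⇒ G_3=13
G_3=13  [base 7] 7 + 6  →[7↦8]→  8 + 6 = 14  −1 ⇒ G_4=13
G_4=13  [base 8] 8 + 5  →[8↦9]→  9 + 5 = 14  −1 ⇒ G_5=13
G_5=13  [base 9] 9 + 4  →[9↦10]→  10 + 4 = 14  −1 ⇒ G_6=13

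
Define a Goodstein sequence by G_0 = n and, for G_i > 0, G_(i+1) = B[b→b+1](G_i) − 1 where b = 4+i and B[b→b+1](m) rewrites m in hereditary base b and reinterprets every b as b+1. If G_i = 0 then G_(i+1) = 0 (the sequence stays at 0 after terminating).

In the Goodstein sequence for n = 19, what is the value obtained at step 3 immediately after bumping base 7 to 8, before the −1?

(0) 19|_4 = 4^2 + 3 ↦ 5^2 + 3|_5 = 28 ⇒ 27
(1) 27|_5 = 5^2 + 2 ↦ 6^2 + 2|_6 = 38 ⇒ 37
(2) 37|_6 = 6^2 + 1 ↦ 7^2 + 1|_7 = 50 ⇒ 49
(3) 49|_7 = 7^2 ↦ 8^2|_8 = 64 ⇒ 63

64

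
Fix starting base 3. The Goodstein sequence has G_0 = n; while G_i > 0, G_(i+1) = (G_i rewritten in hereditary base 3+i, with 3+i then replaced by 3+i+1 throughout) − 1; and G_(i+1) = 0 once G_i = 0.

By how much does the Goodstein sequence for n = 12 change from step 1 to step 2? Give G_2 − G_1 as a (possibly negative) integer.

8

base 3: 12 = 3^2 + 3; at 4: 4^2 + 4 = 20; next = 19
base 4: 19 = 4^2 + 3; at 5: 5^2 + 3 = 28; next = 27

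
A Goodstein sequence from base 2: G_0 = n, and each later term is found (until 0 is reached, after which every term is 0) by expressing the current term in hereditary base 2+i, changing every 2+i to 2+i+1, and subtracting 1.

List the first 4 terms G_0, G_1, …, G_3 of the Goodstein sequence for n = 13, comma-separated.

13, 108, 1279, 16092

13 —HB2→ 2^(2 + 1) + 2^2 + 1 —bump→ 3^(3 + 1) + 3^3 + 1 = 109 —(−1)→ 108
108 —HB3→ 3^(3 + 1) + 3^3 —bump→ 4^(4 + 1) + 4^4 = 1280 —(−1)→ 1279
1279 —HB4→ 4^(4 + 1) + 3·4^3 + 3·4^2 + 3·4 + 3 —bump→ 5^(5 + 1) + 3·5^3 + 3·5^2 + 3·5 + 3 = 16093 —(−1)→ 16092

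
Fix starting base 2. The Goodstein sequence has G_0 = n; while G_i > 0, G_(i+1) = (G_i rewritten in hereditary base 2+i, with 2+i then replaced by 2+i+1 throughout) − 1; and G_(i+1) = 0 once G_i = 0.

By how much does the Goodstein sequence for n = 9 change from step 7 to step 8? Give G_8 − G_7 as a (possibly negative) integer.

G_0 = 9. HB_2(9) = 2^(2 + 1) + 1. Bump = 82. G_1 = 81.
G_1 = 81. HB_3(81) = 3^(3 + 1). Bump = 1024. G_2 = 1023.
G_2 = 1023. HB_4(1023) = 3·4^4 + 3·4^3 + 3·4^2 + 3·4 + 3. Bump = 9843. G_3 = 9842.
G_3 = 9842. HB_5(9842) = 3·5^5 + 3·5^3 + 3·5^2 + 3·5 + 2. Bump = 140744. G_4 = 140743.
G_4 = 140743. HB_6(140743) = 3·6^6 + 3·6^3 + 3·6^2 + 3·6 + 1. Bump = 2471827. G_5 = 2471826.
G_5 = 2471826. HB_7(2471826) = 3·7^7 + 3·7^3 + 3·7^2 + 3·7. Bump = 50333400. G_6 = 50333399.
G_6 = 50333399. HB_8(50333399) = 3·8^8 + 3·8^3 + 3·8^2 + 2·8 + 7. Bump = 1162263922. G_7 = 1162263921.
G_7 = 1162263921. HB_9(1162263921) = 3·9^9 + 3·9^3 + 3·9^2 + 2·9 + 6. Bump = 30000003326. G_8 = 30000003325.

28837739404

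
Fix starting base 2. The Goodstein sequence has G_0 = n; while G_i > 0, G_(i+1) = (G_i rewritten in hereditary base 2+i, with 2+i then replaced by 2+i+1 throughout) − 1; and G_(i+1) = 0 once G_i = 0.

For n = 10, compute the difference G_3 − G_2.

G_0 = 10. HB_2(10) = 2^(2 + 1) + 2. Bump = 84. G_1 = 83.
G_1 = 83. HB_3(83) = 3^(3 + 1) + 2. Bump = 1026. G_2 = 1025.
G_2 = 1025. HB_4(1025) = 4^(4 + 1) + 1. Bump = 15626. G_3 = 15625.

14600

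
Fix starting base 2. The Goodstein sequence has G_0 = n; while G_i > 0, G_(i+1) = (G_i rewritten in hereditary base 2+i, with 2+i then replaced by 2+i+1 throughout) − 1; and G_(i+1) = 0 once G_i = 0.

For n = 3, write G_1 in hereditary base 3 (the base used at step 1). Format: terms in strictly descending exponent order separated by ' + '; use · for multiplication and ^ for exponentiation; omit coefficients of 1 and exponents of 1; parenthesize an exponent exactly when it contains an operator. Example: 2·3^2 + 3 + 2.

i=0: 3 = 2 + 1 (b=2); 2→3: 3 + 1 = 4; 4−1 = 3
i=1: 3 = 3 (b=3); 3→4: 4 = 4; 4−1 = 3

3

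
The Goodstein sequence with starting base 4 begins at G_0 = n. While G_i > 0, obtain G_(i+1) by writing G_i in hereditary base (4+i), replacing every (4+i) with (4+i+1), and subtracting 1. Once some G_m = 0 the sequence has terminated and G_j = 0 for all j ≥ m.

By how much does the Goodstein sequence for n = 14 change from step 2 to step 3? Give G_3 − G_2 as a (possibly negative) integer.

2

G_0=14  [base 4] 3·4 + 2  →[4↦5]→  3·5 + 2 = 17  −1 ⇒ G_1=16
G_1=16  [base 5] 3·5 + 1  →[5↦6]→  3·6 + 1 = 19  −1 ⇒ G_2=18
G_2=18  [base 6] 3·6  →[6↦7]→  3·7 = 21  −1 ⇒ G_3=20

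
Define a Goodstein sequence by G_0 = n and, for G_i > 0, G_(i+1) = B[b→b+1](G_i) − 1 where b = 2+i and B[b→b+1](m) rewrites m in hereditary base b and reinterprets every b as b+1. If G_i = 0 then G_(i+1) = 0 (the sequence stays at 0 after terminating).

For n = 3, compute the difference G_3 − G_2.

-1

(0) 3|_2 = 2 + 1 ↦ 3 + 1|_3 = 4 ⇒ 3
(1) 3|_3 = 3 ↦ 4|_4 = 4 ⇒ 3
(2) 3|_4 = 3 ↦ 3|_5 = 3 ⇒ 2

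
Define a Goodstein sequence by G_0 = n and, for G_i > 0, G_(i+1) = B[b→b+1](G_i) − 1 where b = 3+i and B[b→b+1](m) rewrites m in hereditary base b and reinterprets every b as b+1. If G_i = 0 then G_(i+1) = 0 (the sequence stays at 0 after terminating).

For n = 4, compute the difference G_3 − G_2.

-1

step 0: 4 = 3 + 1; sub 4 for 3: 4 + 1; = 5; G_1 = 5−1 = 4
step 1: 4 = 4; sub 5 for 4: 5; = 5; G_2 = 5−1 = 4
step 2: 4 = 4; sub 6 for 5: 4; = 4; G_3 = 4−1 = 3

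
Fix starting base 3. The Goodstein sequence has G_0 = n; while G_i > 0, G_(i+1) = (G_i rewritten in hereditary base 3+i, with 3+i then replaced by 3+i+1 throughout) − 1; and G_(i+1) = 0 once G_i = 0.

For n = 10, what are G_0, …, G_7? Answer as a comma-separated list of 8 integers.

10, 16, 24, 27, 30, 33, 36, 39

i=0: 10 = 3^2 + 1 (b=3); 3→4: 4^2 + 1 = 17; 17−1 = 16
i=1: 16 = 4^2 (b=4); 4→5: 5^2 = 25; 25−1 = 24
i=2: 24 = 4·5 + 4 (b=5); 5→6: 4·6 + 4 = 28; 28−1 = 27
i=3: 27 = 4·6 + 3 (b=6); 6→7: 4·7 + 3 = 31; 31−1 = 30
i=4: 30 = 4·7 + 2 (b=7); 7→8: 4·8 + 2 = 34; 34−1 = 33
i=5: 33 = 4·8 + 1 (b=8); 8→9: 4·9 + 1 = 37; 37−1 = 36
i=6: 36 = 4·9 (b=9); 9→10: 4·10 = 40; 40−1 = 39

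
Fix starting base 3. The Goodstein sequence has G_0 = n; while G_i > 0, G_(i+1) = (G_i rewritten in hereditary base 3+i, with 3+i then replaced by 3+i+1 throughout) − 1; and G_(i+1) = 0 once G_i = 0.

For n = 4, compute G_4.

(0) 4|_3 = 3 + 1 ↦ 4 + 1|_4 = 5 ⇒ 4
(1) 4|_4 = 4 ↦ 5|_5 = 5 ⇒ 4
(2) 4|_5 = 4 ↦ 4|_6 = 4 ⇒ 3
(3) 3|_6 = 3 ↦ 3|_7 = 3 ⇒ 2
(4) 2|_7 = 2 ↦ 2|_8 = 2 ⇒ 1

2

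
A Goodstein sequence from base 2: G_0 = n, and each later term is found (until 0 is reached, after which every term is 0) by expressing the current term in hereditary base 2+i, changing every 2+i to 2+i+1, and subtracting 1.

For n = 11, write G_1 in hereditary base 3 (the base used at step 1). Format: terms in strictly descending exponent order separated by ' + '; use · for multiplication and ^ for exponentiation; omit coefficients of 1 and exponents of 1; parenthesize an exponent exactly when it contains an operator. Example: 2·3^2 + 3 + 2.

G_0 = 11. HB_2(11) = 2^(2 + 1) + 2 + 1. Bump = 85. G_1 = 84.
G_1 = 84. HB_3(84) = 3^(3 + 1) + 3. Bump = 1028. G_2 = 1027.

3^(3 + 1) + 3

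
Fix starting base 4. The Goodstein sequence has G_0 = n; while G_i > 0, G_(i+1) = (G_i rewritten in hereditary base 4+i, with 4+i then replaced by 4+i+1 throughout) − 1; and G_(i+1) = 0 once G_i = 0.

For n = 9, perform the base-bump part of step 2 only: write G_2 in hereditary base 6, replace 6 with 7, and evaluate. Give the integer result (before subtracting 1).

12

[0] 9 ≡ 2·4 + 1 (base 4). Lift 5: 11. −1: 10.
[1] 10 ≡ 2·5 (base 5). Lift 6: 12. −1: 11.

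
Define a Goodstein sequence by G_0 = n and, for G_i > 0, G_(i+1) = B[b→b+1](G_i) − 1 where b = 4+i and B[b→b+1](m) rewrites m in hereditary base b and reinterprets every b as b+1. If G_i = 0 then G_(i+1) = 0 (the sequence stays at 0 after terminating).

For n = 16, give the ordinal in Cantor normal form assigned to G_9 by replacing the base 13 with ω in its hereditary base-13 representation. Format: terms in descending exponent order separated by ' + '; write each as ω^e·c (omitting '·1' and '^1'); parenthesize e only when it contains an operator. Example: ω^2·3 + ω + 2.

ω·3 + 6

base 4: 16 = 4^2; at 5: 5^2 = 25; next = 24
base 5: 24 = 4·5 + 4; at 6: 4·6 + 4 = 28; next = 27
base 6: 27 = 4·6 + 3; at 7: 4·7 + 3 = 31; next = 30
base 7: 30 = 4·7 + 2; at 8: 4·8 + 2 = 34; next = 33
base 8: 33 = 4·8 + 1; at 9: 4·9 + 1 = 37; next = 36
base 9: 36 = 4·9; at 10: 4·10 = 40; next = 39
base 10: 39 = 3·10 + 9; at 11: 3·11 + 9 = 42; next = 41
base 11: 41 = 3·11 + 8; at 12: 3·12 + 8 = 44; next = 43
base 12: 43 = 3·12 + 7; at 13: 3·13 + 7 = 46; next = 45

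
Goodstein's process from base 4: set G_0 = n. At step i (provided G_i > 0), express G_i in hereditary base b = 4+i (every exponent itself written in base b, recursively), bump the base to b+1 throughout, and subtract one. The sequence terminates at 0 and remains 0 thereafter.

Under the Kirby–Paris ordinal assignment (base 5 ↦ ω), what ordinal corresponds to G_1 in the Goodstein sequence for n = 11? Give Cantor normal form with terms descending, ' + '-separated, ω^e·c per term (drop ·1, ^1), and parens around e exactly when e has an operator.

ω·2 + 2

(0) 11|_4 = 2·4 + 3 ↦ 2·5 + 3|_5 = 13 ⇒ 12
(1) 12|_5 = 2·5 + 2 ↦ 2·6 + 2|_6 = 14 ⇒ 13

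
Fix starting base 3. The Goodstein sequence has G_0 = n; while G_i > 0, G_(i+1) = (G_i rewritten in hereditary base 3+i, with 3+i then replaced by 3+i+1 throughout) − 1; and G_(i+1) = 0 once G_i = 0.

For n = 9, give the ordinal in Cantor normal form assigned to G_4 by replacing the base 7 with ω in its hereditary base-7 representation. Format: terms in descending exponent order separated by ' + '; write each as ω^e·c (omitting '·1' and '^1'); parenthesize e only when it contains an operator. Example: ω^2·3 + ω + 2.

[0] 9 ≡ 3^2 (base 3). Lift 4: 16. −1: 15.
[1] 15 ≡ 3·4 + 3 (base 4). Lift 5: 18. −1: 17.
[2] 17 ≡ 3·5 + 2 (base 5). Lift 6: 20. −1: 19.
[3] 19 ≡ 3·6 + 1 (base 6). Lift 7: 22. −1: 21.
[4] 21 ≡ 3·7 (base 7). Lift 8: 24. −1: 23.

ω·3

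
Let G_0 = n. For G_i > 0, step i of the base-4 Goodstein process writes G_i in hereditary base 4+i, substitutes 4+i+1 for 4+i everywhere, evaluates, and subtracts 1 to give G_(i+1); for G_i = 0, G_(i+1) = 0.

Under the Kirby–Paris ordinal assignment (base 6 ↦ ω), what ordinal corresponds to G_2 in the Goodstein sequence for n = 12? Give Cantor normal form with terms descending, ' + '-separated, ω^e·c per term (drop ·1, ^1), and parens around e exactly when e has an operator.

12 —HB4→ 3·4 —bump→ 3·5 = 15 —(−1)→ 14
14 —HB5→ 2·5 + 4 —bump→ 2·6 + 4 = 16 —(−1)→ 15
15 —HB6→ 2·6 + 3 —bump→ 2·7 + 3 = 17 —(−1)→ 16

ω·2 + 3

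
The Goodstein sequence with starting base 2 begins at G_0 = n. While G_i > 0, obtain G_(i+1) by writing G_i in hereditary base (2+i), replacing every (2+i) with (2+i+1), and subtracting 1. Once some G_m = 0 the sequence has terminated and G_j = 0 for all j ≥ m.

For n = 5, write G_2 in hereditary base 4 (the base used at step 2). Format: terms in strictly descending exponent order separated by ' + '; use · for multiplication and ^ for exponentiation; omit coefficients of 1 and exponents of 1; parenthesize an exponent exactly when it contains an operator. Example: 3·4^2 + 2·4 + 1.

[0] 5 ≡ 2^2 + 1 (base 2). Lift 3: 28. −1: 27.
[1] 27 ≡ 3^3 (base 3). Lift 4: 256. −1: 255.
[2] 255 ≡ 3·4^3 + 3·4^2 + 3·4 + 3 (base 4). Lift 5: 468. −1: 467.

3·4^3 + 3·4^2 + 3·4 + 3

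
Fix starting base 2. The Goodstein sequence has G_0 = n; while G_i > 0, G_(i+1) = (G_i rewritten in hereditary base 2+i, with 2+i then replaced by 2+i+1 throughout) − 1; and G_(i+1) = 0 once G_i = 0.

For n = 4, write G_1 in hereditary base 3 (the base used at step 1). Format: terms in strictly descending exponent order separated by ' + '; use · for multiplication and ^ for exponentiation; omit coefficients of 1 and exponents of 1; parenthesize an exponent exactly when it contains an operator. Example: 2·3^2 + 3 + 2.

2·3^2 + 2·3 + 2

base 2: 4 = 2^2; at 3: 3^3 = 27; next = 26
base 3: 26 = 2·3^2 + 2·3 + 2; at 4: 2·4^2 + 2·4 + 2 = 42; next = 41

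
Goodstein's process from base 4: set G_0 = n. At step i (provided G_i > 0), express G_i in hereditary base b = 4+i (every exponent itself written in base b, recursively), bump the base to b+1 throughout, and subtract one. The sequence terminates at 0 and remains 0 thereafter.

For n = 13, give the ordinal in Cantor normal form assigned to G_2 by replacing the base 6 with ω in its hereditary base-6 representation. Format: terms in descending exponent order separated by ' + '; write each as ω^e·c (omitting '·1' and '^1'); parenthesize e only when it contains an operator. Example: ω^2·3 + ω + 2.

13 —HB4→ 3·4 + 1 —bump→ 3·5 + 1 = 16 —(−1)→ 15
15 —HB5→ 3·5 —bump→ 3·6 = 18 —(−1)→ 17

ω·2 + 5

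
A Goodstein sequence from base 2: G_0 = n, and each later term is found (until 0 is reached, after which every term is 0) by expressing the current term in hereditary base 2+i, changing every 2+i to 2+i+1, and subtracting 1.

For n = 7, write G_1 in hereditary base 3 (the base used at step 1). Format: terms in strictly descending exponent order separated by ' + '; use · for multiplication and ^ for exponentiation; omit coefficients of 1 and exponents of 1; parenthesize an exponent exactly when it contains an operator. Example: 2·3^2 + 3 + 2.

(0) 7|_2 = 2^2 + 2 + 1 ↦ 3^3 + 3 + 1|_3 = 31 ⇒ 30
(1) 30|_3 = 3^3 + 3 ↦ 4^4 + 4|_4 = 260 ⇒ 259

3^3 + 3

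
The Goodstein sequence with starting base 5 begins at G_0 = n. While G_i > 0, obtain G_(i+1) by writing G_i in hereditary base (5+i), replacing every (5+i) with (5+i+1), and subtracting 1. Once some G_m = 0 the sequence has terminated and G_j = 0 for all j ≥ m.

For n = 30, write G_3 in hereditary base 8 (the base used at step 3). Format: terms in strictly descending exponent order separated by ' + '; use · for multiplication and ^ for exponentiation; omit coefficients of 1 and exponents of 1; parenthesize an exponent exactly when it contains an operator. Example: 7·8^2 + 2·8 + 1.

8^2 + 3

(0) 30|_5 = 5^2 + 5 ↦ 6^2 + 6|_6 = 42 ⇒ 41
(1) 41|_6 = 6^2 + 5 ↦ 7^2 + 5|_7 = 54 ⇒ 53
(2) 53|_7 = 7^2 + 4 ↦ 8^2 + 4|_8 = 68 ⇒ 67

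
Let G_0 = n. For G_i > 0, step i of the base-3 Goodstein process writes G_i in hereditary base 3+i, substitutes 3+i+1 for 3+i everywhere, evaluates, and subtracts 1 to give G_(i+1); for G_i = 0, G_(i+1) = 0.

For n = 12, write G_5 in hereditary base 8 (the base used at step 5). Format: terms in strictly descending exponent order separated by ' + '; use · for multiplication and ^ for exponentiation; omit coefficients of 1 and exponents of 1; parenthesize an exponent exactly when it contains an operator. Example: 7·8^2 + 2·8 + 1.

i=0: 12 = 3^2 + 3 (b=3); 3→4: 4^2 + 4 = 20; 20−1 = 19
i=1: 19 = 4^2 + 3 (b=4); 4→5: 5^2 + 3 = 28; 28−1 = 27
i=2: 27 = 5^2 + 2 (b=5); 5→6: 6^2 + 2 = 38; 38−1 = 37
i=3: 37 = 6^2 + 1 (b=6); 6→7: 7^2 + 1 = 50; 50−1 = 49
i=4: 49 = 7^2 (b=7); 7→8: 8^2 = 64; 64−1 = 63
i=5: 63 = 7·8 + 7 (b=8); 8→9: 7·9 + 7 = 70; 70−1 = 69

7·8 + 7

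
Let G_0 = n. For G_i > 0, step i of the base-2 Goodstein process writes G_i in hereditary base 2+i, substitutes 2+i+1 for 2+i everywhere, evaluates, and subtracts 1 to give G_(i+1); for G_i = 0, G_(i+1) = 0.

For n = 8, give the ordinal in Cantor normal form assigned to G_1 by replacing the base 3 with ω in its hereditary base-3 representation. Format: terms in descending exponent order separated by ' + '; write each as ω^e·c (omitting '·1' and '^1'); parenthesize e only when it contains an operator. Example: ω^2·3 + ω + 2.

[0] 8 ≡ 2^(2 + 1) (base 2). Lift 3: 81. −1: 80.
[1] 80 ≡ 2·3^3 + 2·3^2 + 2·3 + 2 (base 3). Lift 4: 554. −1: 553.

ω^ω·2 + ω^2·2 + ω·2 + 2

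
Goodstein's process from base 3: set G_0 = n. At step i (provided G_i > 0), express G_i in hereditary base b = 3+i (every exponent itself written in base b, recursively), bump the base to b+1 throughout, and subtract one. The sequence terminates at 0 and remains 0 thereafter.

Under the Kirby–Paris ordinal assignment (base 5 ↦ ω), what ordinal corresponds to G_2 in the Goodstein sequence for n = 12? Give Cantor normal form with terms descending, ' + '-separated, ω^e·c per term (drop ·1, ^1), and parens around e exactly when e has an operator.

ω^2 + 2

12 —HB3→ 3^2 + 3 —bump→ 4^2 + 4 = 20 —(−1)→ 19
19 —HB4→ 4^2 + 3 —bump→ 5^2 + 3 = 28 —(−1)→ 27
27 —HB5→ 5^2 + 2 —bump→ 6^2 + 2 = 38 —(−1)→ 37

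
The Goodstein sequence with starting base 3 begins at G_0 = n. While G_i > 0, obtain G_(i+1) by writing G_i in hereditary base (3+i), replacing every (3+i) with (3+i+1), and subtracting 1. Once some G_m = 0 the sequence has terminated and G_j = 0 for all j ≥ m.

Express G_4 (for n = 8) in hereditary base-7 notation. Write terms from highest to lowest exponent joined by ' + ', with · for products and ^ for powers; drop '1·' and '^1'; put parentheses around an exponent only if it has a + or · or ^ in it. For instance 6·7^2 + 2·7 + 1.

7 + 4

[0] 8 ≡ 2·3 + 2 (base 3). Lift 4: 10. −1: 9.
[1] 9 ≡ 2·4 + 1 (base 4). Lift 5: 11. −1: 10.
[2] 10 ≡ 2·5 (base 5). Lift 6: 12. −1: 11.
[3] 11 ≡ 6 + 5 (base 6). Lift 7: 12. −1: 11.
[4] 11 ≡ 7 + 4 (base 7). Lift 8: 12. −1: 11.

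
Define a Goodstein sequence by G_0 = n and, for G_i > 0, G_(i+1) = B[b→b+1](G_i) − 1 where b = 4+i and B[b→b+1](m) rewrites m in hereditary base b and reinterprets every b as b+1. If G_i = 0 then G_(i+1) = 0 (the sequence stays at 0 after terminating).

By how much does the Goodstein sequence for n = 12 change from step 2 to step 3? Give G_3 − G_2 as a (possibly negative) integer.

1

12 —HB4→ 3·4 —bump→ 3·5 = 15 —(−1)→ 14
14 —HB5→ 2·5 + 4 —bump→ 2·6 + 4 = 16 —(−1)→ 15
15 —HB6→ 2·6 + 3 —bump→ 2·7 + 3 = 17 —(−1)→ 16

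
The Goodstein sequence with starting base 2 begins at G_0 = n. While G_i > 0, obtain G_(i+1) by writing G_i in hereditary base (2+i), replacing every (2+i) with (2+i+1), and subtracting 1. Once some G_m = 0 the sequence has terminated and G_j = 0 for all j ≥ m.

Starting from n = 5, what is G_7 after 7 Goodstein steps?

2454

(0) 5|_2 = 2^2 + 1 ↦ 3^3 + 1|_3 = 28 ⇒ 27
(1) 27|_3 = 3^3 ↦ 4^4|_4 = 256 ⇒ 255
(2) 255|_4 = 3·4^3 + 3·4^2 + 3·4 + 3 ↦ 3·5^3 + 3·5^2 + 3·5 + 3|_5 = 468 ⇒ 467
(3) 467|_5 = 3·5^3 + 3·5^2 + 3·5 + 2 ↦ 3·6^3 + 3·6^2 + 3·6 + 2|_6 = 776 ⇒ 775
(4) 775|_6 = 3·6^3 + 3·6^2 + 3·6 + 1 ↦ 3·7^3 + 3·7^2 + 3·7 + 1|_7 = 1198 ⇒ 1197
(5) 1197|_7 = 3·7^3 + 3·7^2 + 3·7 ↦ 3·8^3 + 3·8^2 + 3·8|_8 = 1752 ⇒ 1751
(6) 1751|_8 = 3·8^3 + 3·8^2 + 2·8 + 7 ↦ 3·9^3 + 3·9^2 + 2·9 + 7|_9 = 2455 ⇒ 2454
(7) 2454|_9 = 3·9^3 + 3·9^2 + 2·9 + 6 ↦ 3·10^3 + 3·10^2 + 2·10 + 6|_10 = 3326 ⇒ 3325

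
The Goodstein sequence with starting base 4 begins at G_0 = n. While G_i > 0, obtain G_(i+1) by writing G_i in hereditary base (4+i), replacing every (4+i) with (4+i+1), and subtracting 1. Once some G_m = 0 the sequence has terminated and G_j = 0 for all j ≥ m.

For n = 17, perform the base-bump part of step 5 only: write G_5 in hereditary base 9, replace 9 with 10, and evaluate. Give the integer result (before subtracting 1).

17 —HB4→ 4^2 + 1 —bump→ 5^2 + 1 = 26 —(−1)→ 25
25 —HB5→ 5^2 —bump→ 6^2 = 36 —(−1)→ 35
35 —HB6→ 5·6 + 5 —bump→ 5·7 + 5 = 40 —(−1)→ 39
39 —HB7→ 5·7 + 4 —bump→ 5·8 + 4 = 44 —(−1)→ 43
43 —HB8→ 5·8 + 3 —bump→ 5·9 + 3 = 48 —(−1)→ 47
47 —HB9→ 5·9 + 2 —bump→ 5·10 + 2 = 52 —(−1)→ 51

52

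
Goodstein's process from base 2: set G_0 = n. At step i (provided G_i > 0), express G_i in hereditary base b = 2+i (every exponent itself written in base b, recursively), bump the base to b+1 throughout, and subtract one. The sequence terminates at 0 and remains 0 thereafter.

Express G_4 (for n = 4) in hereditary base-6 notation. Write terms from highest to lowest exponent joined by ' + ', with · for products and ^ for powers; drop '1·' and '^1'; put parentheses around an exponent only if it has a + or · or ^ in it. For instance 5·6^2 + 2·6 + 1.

base 2: 4 = 2^2; at 3: 3^3 = 27; next = 26
base 3: 26 = 2·3^2 + 2·3 + 2; at 4: 2·4^2 + 2·4 + 2 = 42; next = 41
base 4: 41 = 2·4^2 + 2·4 + 1; at 5: 2·5^2 + 2·5 + 1 = 61; next = 60
base 5: 60 = 2·5^2 + 2·5; at 6: 2·6^2 + 2·6 = 84; next = 83
base 6: 83 = 2·6^2 + 6 + 5; at 7: 2·7^2 + 7 + 5 = 110; next = 109

2·6^2 + 6 + 5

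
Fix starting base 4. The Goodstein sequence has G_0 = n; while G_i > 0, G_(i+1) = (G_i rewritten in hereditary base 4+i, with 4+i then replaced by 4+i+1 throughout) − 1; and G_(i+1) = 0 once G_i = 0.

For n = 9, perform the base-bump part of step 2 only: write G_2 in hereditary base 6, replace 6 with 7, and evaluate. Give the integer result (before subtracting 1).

G_0 = 9. HB_4(9) = 2·4 + 1. Bump = 11. G_1 = 10.
G_1 = 10. HB_5(10) = 2·5. Bump = 12. G_2 = 11.
G_2 = 11. HB_6(11) = 6 + 5. Bump = 12. G_3 = 11.

12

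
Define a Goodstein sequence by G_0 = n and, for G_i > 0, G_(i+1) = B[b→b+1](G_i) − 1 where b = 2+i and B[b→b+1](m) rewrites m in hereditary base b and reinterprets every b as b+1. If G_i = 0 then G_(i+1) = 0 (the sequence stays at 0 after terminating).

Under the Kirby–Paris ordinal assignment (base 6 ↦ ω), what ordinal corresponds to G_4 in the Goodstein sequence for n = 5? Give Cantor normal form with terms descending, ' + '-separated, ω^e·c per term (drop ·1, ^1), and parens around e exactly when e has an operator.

(0) 5|_2 = 2^2 + 1 ↦ 3^3 + 1|_3 = 28 ⇒ 27
(1) 27|_3 = 3^3 ↦ 4^4|_4 = 256 ⇒ 255
(2) 255|_4 = 3·4^3 + 3·4^2 + 3·4 + 3 ↦ 3·5^3 + 3·5^2 + 3·5 + 3|_5 = 468 ⇒ 467
(3) 467|_5 = 3·5^3 + 3·5^2 + 3·5 + 2 ↦ 3·6^3 + 3·6^2 + 3·6 + 2|_6 = 776 ⇒ 775
(4) 775|_6 = 3·6^3 + 3·6^2 + 3·6 + 1 ↦ 3·7^3 + 3·7^2 + 3·7 + 1|_7 = 1198 ⇒ 1197

ω^3·3 + ω^2·3 + ω·3 + 1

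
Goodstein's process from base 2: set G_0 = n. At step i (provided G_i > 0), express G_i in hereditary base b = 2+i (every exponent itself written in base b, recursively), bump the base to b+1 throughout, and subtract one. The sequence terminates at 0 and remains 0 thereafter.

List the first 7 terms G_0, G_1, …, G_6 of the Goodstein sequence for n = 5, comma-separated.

5, 27, 255, 467, 775, 1197, 1751

base 2: 5 = 2^2 + 1; at 3: 3^3 + 1 = 28; next = 27
base 3: 27 = 3^3; at 4: 4^4 = 256; next = 255
base 4: 255 = 3·4^3 + 3·4^2 + 3·4 + 3; at 5: 3·5^3 + 3·5^2 + 3·5 + 3 = 468; next = 467
base 5: 467 = 3·5^3 + 3·5^2 + 3·5 + 2; at 6: 3·6^3 + 3·6^2 + 3·6 + 2 = 776; next = 775
base 6: 775 = 3·6^3 + 3·6^2 + 3·6 + 1; at 7: 3·7^3 + 3·7^2 + 3·7 + 1 = 1198; next = 1197
base 7: 1197 = 3·7^3 + 3·7^2 + 3·7; at 8: 3·8^3 + 3·8^2 + 3·8 = 1752; next = 1751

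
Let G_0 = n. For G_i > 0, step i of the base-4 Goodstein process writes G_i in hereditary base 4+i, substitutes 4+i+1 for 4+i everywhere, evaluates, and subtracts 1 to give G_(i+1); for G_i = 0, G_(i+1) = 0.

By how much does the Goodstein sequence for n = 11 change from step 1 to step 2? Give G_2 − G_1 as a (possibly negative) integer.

1

11 —HB4→ 2·4 + 3 —bump→ 2·5 + 3 = 13 —(−1)→ 12
12 —HB5→ 2·5 + 2 —bump→ 2·6 + 2 = 14 —(−1)→ 13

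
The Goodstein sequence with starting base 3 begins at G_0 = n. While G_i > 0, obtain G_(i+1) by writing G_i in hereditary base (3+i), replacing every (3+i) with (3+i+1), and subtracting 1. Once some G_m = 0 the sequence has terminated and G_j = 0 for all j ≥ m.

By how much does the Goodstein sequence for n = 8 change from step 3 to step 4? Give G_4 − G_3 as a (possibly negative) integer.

(0) 8|_3 = 2·3 + 2 ↦ 2·4 + 2|_4 = 10 ⇒ 9
(1) 9|_4 = 2·4 + 1 ↦ 2·5 + 1|_5 = 11 ⇒ 10
(2) 10|_5 = 2·5 ↦ 2·6|_6 = 12 ⇒ 11
(3) 11|_6 = 6 + 5 ↦ 7 + 5|_7 = 12 ⇒ 11

0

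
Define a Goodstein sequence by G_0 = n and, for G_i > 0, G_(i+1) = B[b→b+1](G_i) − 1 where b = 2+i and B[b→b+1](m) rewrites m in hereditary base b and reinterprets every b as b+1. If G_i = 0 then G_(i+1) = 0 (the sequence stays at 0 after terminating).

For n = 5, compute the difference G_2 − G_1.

228

[0] 5 ≡ 2^2 + 1 (base 2). Lift 3: 28. −1: 27.
[1] 27 ≡ 3^3 (base 3). Lift 4: 256. −1: 255.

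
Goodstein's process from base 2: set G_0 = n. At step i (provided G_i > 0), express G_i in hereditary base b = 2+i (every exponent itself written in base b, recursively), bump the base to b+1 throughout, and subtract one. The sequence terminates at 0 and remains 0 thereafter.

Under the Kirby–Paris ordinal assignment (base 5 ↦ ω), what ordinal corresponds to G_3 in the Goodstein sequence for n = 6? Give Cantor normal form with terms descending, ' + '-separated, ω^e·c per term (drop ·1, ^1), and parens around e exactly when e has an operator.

G_0=6  [base 2] 2^2 + 2  →[2↦3]→  3^3 + 3 = 30  −1 ⇒ G_1=29
G_1=29  [base 3] 3^3 + 2  →[3↦4]→  4^4 + 2 = 258  −1 ⇒ G_2=257
G_2=257  [base 4] 4^4 + 1  →[4↦5]→  5^5 + 1 = 3126  −1 ⇒ G_3=3125
G_3=3125  [base 5] 5^5  →[5↦6]→  6^6 = 46656  −1 ⇒ G_4=46655

ω^ω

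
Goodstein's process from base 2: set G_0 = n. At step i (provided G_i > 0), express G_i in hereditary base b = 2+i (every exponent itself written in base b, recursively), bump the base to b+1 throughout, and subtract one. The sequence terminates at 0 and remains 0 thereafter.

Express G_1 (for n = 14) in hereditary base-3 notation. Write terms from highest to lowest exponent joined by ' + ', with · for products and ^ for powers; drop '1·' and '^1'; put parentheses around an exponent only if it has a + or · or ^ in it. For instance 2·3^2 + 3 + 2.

3^(3 + 1) + 3^3 + 2

step 0: 14 = 2^(2 + 1) + 2^2 + 2; sub 3 for 2: 3^(3 + 1) + 3^3 + 3; = 111; G_1 = 111−1 = 110
step 1: 110 = 3^(3 + 1) + 3^3 + 2; sub 4 for 3: 4^(4 + 1) + 4^4 + 2; = 1282; G_2 = 1282−1 = 1281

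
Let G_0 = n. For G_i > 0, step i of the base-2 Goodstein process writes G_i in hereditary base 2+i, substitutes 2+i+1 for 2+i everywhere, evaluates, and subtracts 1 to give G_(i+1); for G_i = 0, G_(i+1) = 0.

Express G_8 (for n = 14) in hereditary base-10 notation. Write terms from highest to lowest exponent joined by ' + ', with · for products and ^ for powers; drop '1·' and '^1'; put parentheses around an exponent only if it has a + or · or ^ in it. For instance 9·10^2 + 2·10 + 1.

G_0 = 14. HB_2(14) = 2^(2 + 1) + 2^2 + 2. Bump = 111. G_1 = 110.
G_1 = 110. HB_3(110) = 3^(3 + 1) + 3^3 + 2. Bump = 1282. G_2 = 1281.
G_2 = 1281. HB_4(1281) = 4^(4 + 1) + 4^4 + 1. Bump = 18751. G_3 = 18750.
G_3 = 18750. HB_5(18750) = 5^(5 + 1) + 5^5. Bump = 326592. G_4 = 326591.
G_4 = 326591. HB_6(326591) = 6^(6 + 1) + 5·6^5 + 5·6^4 + 5·6^3 + 5·6^2 + 5·6 + 5. Bump = 5862841. G_5 = 5862840.
G_5 = 5862840. HB_7(5862840) = 7^(7 + 1) + 5·7^5 + 5·7^4 + 5·7^3 + 5·7^2 + 5·7 + 4. Bump = 134404972. G_6 = 134404971.
G_6 = 134404971. HB_8(134404971) = 8^(8 + 1) + 5·8^5 + 5·8^4 + 5·8^3 + 5·8^2 + 5·8 + 3. Bump = 3487116549. G_7 = 3487116548.
G_7 = 3487116548. HB_9(3487116548) = 9^(9 + 1) + 5·9^5 + 5·9^4 + 5·9^3 + 5·9^2 + 5·9 + 2. Bump = 100000555552. G_8 = 100000555551.

10^(10 + 1) + 5·10^5 + 5·10^4 + 5·10^3 + 5·10^2 + 5·10 + 1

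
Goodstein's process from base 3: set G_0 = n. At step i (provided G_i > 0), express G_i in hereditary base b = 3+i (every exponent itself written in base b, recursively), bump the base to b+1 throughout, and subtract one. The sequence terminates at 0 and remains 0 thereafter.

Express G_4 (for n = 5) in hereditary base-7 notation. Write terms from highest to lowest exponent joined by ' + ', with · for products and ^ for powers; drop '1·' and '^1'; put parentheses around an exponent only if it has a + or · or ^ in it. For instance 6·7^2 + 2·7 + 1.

5 —HB3→ 3 + 2 —bump→ 4 + 2 = 6 —(−1)→ 5
5 —HB4→ 4 + 1 —bump→ 5 + 1 = 6 —(−1)→ 5
5 —HB5→ 5 —bump→ 6 = 6 —(−1)→ 5
5 —HB6→ 5 —bump→ 5 = 5 —(−1)→ 4
4 —HB7→ 4 —bump→ 4 = 4 —(−1)→ 3

4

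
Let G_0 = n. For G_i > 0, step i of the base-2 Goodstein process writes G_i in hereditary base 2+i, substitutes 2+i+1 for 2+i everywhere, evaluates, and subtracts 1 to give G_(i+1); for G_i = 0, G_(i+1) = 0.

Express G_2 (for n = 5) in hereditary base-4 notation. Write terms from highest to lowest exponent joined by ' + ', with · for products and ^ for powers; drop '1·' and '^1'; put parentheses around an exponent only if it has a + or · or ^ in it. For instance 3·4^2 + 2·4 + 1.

G_0=5  [base 2] 2^2 + 1  →[2↦3]→  3^3 + 1 = 28  −1 ⇒ G_1=27
G_1=27  [base 3] 3^3  →[3↦4]→  4^4 = 256  −1 ⇒ G_2=255
G_2=255  [base 4] 3·4^3 + 3·4^2 + 3·4 + 3  →[4↦5]→  3·5^3 + 3·5^2 + 3·5 + 3 = 468  −1 ⇒ G_3=467

3·4^3 + 3·4^2 + 3·4 + 3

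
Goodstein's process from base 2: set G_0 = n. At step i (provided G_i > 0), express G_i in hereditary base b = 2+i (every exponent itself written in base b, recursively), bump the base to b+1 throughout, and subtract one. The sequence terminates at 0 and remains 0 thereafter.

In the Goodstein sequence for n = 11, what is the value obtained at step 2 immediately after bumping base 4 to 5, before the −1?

15628

G_0=11  [base 2] 2^(2 + 1) + 2 + 1  →[2↦3]→  3^(3 + 1) + 3 + 1 = 85  −1 ⇒ G_1=84
G_1=84  [base 3] 3^(3 + 1) + 3  →[3↦4]→  4^(4 + 1) + 4 = 1028  −1 ⇒ G_2=1027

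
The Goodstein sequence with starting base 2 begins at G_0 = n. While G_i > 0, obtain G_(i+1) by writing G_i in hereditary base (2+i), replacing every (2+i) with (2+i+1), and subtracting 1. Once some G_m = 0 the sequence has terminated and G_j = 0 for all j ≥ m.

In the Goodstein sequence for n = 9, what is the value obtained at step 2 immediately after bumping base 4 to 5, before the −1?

9843

[0] 9 ≡ 2^(2 + 1) + 1 (base 2). Lift 3: 82. −1: 81.
[1] 81 ≡ 3^(3 + 1) (base 3). Lift 4: 1024. −1: 1023.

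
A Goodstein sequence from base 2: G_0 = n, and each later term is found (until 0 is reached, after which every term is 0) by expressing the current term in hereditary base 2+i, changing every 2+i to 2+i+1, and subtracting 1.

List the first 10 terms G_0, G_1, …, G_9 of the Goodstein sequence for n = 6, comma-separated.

6, 29, 257, 3125, 46655, 98039, 187243, 332147, 555551, 885775

step 0: 6 = 2^2 + 2; sub 3 for 2: 3^3 + 3; = 30; G_1 = 30−1 = 29
step 1: 29 = 3^3 + 2; sub 4 for 3: 4^4 + 2; = 258; G_2 = 258−1 = 257
step 2: 257 = 4^4 + 1; sub 5 for 4: 5^5 + 1; = 3126; G_3 = 3126−1 = 3125
step 3: 3125 = 5^5; sub 6 for 5: 6^6; = 46656; G_4 = 46656−1 = 46655
step 4: 46655 = 5·6^5 + 5·6^4 + 5·6^3 + 5·6^2 + 5·6 + 5; sub 7 for 6: 5·7^5 + 5·7^4 + 5·7^3 + 5·7^2 + 5·7 + 5; = 98040; G_5 = 98040−1 = 98039
step 5: 98039 = 5·7^5 + 5·7^4 + 5·7^3 + 5·7^2 + 5·7 + 4; sub 8 for 7: 5·8^5 + 5·8^4 + 5·8^3 + 5·8^2 + 5·8 + 4; = 187244; G_6 = 187244−1 = 187243
step 6: 187243 = 5·8^5 + 5·8^4 + 5·8^3 + 5·8^2 + 5·8 + 3; sub 9 for 8: 5·9^5 + 5·9^4 + 5·9^3 + 5·9^2 + 5·9 + 3; = 332148; G_7 = 332148−1 = 332147
step 7: 332147 = 5·9^5 + 5·9^4 + 5·9^3 + 5·9^2 + 5·9 + 2; sub 10 for 9: 5·10^5 + 5·10^4 + 5·10^3 + 5·10^2 + 5·10 + 2; = 555552; G_8 = 555552−1 = 555551
step 8: 555551 = 5·10^5 + 5·10^4 + 5·10^3 + 5·10^2 + 5·10 + 1; sub 11 for 10: 5·11^5 + 5·11^4 + 5·11^3 + 5·11^2 + 5·11 + 1; = 885776; G_9 = 885776−1 = 885775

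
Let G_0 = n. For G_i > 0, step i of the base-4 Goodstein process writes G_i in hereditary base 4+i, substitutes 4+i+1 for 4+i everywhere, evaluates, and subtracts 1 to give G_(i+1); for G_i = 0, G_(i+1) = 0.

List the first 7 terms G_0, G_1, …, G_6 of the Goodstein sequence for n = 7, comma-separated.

7, 7, 7, 7, 7, 6, 5

G_0 = 7. HB_4(7) = 4 + 3. Bump = 8. G_1 = 7.
G_1 = 7. HB_5(7) = 5 + 2. Bump = 8. G_2 = 7.
G_2 = 7. HB_6(7) = 6 + 1. Bump = 8. G_3 = 7.
G_3 = 7. HB_7(7) = 7. Bump = 8. G_4 = 7.
G_4 = 7. HB_8(7) = 7. Bump = 7. G_5 = 6.
G_5 = 6. HB_9(6) = 6. Bump = 6. G_6 = 5.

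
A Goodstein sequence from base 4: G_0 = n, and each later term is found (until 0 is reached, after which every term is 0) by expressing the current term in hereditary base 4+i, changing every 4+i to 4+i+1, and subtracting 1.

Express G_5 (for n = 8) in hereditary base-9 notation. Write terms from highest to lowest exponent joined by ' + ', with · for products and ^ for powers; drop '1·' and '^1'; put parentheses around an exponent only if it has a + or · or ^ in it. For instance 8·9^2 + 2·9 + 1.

9

(0) 8|_4 = 2·4 ↦ 2·5|_5 = 10 ⇒ 9
(1) 9|_5 = 5 + 4 ↦ 6 + 4|_6 = 10 ⇒ 9
(2) 9|_6 = 6 + 3 ↦ 7 + 3|_7 = 10 ⇒ 9
(3) 9|_7 = 7 + 2 ↦ 8 + 2|_8 = 10 ⇒ 9
(4) 9|_8 = 8 + 1 ↦ 9 + 1|_9 = 10 ⇒ 9
(5) 9|_9 = 9 ↦ 10|_10 = 10 ⇒ 9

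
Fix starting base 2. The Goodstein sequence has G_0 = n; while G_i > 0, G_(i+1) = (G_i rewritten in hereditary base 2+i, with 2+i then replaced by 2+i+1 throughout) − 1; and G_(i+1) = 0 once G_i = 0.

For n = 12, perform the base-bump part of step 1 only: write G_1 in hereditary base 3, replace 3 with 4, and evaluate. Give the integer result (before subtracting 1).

i=0: 12 = 2^(2 + 1) + 2^2 (b=2); 2→3: 3^(3 + 1) + 3^3 = 108; 108−1 = 107
i=1: 107 = 3^(3 + 1) + 2·3^2 + 2·3 + 2 (b=3); 3→4: 4^(4 + 1) + 2·4^2 + 2·4 + 2 = 1066; 1066−1 = 1065

1066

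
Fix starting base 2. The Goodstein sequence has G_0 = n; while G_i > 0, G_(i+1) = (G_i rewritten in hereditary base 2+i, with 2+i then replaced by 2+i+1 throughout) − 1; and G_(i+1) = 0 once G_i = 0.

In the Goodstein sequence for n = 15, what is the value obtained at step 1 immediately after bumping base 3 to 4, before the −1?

G_0=15  [base 2] 2^(2 + 1) + 2^2 + 2 + 1  →[2↦3]→  3^(3 + 1) + 3^3 + 3 + 1 = 112  −1 ⇒ G_1=111
G_1=111  [base 3] 3^(3 + 1) + 3^3 + 3  →[3↦4]→  4^(4 + 1) + 4^4 + 4 = 1284  −1 ⇒ G_2=1283

1284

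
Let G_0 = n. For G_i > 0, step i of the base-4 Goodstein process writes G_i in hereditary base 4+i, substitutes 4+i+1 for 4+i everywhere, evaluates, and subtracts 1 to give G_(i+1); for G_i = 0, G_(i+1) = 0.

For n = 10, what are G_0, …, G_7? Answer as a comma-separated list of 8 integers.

(0) 10|_4 = 2·4 + 2 ↦ 2·5 + 2|_5 = 12 ⇒ 11
(1) 11|_5 = 2·5 + 1 ↦ 2·6 + 1|_6 = 13 ⇒ 12
(2) 12|_6 = 2·6 ↦ 2·7|_7 = 14 ⇒ 13
(3) 13|_7 = 7 + 6 ↦ 8 + 6|_8 = 14 ⇒ 13
(4) 13|_8 = 8 + 5 ↦ 9 + 5|_9 = 14 ⇒ 13
(5) 13|_9 = 9 + 4 ↦ 10 + 4|_10 = 14 ⇒ 13
(6) 13|_10 = 10 + 3 ↦ 11 + 3|_11 = 14 ⇒ 13

10, 11, 12, 13, 13, 13, 13, 13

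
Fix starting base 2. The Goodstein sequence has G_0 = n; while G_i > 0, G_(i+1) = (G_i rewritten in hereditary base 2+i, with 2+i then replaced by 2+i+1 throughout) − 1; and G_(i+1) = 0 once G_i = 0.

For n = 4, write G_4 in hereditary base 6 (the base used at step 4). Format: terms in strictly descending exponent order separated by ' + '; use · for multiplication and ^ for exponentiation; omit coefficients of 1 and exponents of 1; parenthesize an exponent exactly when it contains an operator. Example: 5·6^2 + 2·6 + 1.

2·6^2 + 6 + 5

base 2: 4 = 2^2; at 3: 3^3 = 27; next = 26
base 3: 26 = 2·3^2 + 2·3 + 2; at 4: 2·4^2 + 2·4 + 2 = 42; next = 41
base 4: 41 = 2·4^2 + 2·4 + 1; at 5: 2·5^2 + 2·5 + 1 = 61; next = 60
base 5: 60 = 2·5^2 + 2·5; at 6: 2·6^2 + 2·6 = 84; next = 83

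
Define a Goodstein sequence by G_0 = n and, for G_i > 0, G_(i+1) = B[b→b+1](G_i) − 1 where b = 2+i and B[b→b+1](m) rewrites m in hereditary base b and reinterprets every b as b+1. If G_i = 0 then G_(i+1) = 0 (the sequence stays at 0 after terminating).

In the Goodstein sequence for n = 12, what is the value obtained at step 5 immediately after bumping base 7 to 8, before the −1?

134217868

12 —HB2→ 2^(2 + 1) + 2^2 —bump→ 3^(3 + 1) + 3^3 = 108 —(−1)→ 107
107 —HB3→ 3^(3 + 1) + 2·3^2 + 2·3 + 2 —bump→ 4^(4 + 1) + 2·4^2 + 2·4 + 2 = 1066 —(−1)→ 1065
1065 —HB4→ 4^(4 + 1) + 2·4^2 + 2·4 + 1 —bump→ 5^(5 + 1) + 2·5^2 + 2·5 + 1 = 15686 —(−1)→ 15685
15685 —HB5→ 5^(5 + 1) + 2·5^2 + 2·5 —bump→ 6^(6 + 1) + 2·6^2 + 2·6 = 280020 —(−1)→ 280019
280019 —HB6→ 6^(6 + 1) + 2·6^2 + 6 + 5 —bump→ 7^(7 + 1) + 2·7^2 + 7 + 5 = 5764911 —(−1)→ 5764910
5764910 —HB7→ 7^(7 + 1) + 2·7^2 + 7 + 4 —bump→ 8^(8 + 1) + 2·8^2 + 8 + 4 = 134217868 —(−1)→ 134217867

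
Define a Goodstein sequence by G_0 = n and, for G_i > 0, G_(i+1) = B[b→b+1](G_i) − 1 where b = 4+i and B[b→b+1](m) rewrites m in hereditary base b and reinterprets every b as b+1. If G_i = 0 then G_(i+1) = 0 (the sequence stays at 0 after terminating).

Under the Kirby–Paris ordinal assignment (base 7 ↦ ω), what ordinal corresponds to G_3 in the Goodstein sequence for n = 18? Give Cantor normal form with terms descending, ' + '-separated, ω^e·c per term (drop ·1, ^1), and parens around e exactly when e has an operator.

ω·6 + 6

[0] 18 ≡ 4^2 + 2 (base 4). Lift 5: 27. −1: 26.
[1] 26 ≡ 5^2 + 1 (base 5). Lift 6: 37. −1: 36.
[2] 36 ≡ 6^2 (base 6). Lift 7: 49. −1: 48.
[3] 48 ≡ 6·7 + 6 (base 7). Lift 8: 54. −1: 53.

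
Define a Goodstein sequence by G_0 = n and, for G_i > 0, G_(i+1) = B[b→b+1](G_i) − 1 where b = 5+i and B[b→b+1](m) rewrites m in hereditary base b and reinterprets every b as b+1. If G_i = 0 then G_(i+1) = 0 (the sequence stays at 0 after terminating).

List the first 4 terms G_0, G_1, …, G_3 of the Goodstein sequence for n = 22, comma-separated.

22, 25, 28, 31

i=0: 22 = 4·5 + 2 (b=5); 5→6: 4·6 + 2 = 26; 26−1 = 25
i=1: 25 = 4·6 + 1 (b=6); 6→7: 4·7 + 1 = 29; 29−1 = 28
i=2: 28 = 4·7 (b=7); 7→8: 4·8 = 32; 32−1 = 31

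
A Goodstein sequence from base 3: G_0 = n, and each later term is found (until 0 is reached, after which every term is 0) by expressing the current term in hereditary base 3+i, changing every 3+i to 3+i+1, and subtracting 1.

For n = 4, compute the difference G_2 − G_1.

0

i=0: 4 = 3 + 1 (b=3); 3→4: 4 + 1 = 5; 5−1 = 4
i=1: 4 = 4 (b=4); 4→5: 5 = 5; 5−1 = 4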